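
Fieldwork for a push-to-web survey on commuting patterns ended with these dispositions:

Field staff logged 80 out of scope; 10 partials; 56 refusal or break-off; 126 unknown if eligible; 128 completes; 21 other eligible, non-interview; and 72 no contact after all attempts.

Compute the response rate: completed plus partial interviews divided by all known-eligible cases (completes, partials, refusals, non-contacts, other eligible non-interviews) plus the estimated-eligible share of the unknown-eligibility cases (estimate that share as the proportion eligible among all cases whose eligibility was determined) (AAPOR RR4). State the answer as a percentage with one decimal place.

Numerator = 128 + 10 = 138
Determined eligible = 128 + 10 + 56 + 72 + 21 = 287
e = 287 / (287 + 80) = 287 / 367 = 0.7820
Estimated eligible among unknowns = 0.7820 × 126 = 98.53
Denom = 287 + 98.53 = 385.53
RR4 = 138 / 385.53 = 0.3579

35.8%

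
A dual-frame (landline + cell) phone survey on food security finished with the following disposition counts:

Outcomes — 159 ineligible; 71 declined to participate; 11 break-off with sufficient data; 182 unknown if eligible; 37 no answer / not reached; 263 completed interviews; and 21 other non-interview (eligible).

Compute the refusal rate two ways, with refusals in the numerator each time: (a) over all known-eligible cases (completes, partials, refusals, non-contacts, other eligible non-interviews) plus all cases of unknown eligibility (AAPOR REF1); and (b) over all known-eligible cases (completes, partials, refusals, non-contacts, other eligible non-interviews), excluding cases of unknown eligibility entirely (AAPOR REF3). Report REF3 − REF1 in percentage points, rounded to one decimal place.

Top → 71
Denom → 263 + 11 + 71 + 37 + 21 + 182 = 585
REF1 = 71 / 585 = 0.1214
Denom → 263 + 11 + 71 + 37 + 21 = 403
REF3 = 71 / 403 = 0.1762
Difference = 17.62 − 12.14 = 5.48 percentage points

5.5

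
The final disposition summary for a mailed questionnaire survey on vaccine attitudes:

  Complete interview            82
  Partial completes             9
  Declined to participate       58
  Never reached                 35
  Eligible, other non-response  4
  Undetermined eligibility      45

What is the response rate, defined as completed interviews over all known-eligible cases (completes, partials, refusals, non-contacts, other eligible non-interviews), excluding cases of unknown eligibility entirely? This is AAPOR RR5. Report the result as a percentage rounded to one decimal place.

43.6%

Numerator = 82
Denom = 82 + 9 + 58 + 35 + 4 = 188
RR5 = 82 / 188 = 0.4362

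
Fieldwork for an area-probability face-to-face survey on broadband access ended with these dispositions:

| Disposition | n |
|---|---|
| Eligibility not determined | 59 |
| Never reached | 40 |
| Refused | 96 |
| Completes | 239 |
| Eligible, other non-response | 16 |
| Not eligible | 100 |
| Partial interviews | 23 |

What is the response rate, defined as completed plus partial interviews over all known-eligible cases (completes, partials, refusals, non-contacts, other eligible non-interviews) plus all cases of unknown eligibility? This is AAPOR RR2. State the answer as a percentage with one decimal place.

Numerator = 239 + 23 = 262
Denom = 239 + 23 + 96 + 40 + 16 + 59 = 473
RR2 = 262 / 473 = 0.5539

55.4%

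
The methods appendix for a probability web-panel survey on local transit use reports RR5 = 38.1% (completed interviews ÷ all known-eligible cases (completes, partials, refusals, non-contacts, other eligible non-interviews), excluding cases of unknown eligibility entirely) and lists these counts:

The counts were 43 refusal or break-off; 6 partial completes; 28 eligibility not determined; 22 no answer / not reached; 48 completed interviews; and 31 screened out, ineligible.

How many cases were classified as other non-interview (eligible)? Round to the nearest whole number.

RR5 = 48 / D = 0.381
D = 48 / 0.381 = 126.0
Rest of base = 119
other non-interview (eligible) = 126.0 − 119 ≈ 7

7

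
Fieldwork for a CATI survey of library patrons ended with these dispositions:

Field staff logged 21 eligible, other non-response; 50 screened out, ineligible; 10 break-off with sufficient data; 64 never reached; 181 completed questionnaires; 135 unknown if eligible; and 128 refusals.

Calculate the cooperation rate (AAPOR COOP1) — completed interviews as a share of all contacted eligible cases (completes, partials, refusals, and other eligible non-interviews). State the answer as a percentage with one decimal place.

Num = 181
Base = 181 + 10 + 128 + 21 = 340
COOP1 = 181 / 340 = 0.5324

53.2%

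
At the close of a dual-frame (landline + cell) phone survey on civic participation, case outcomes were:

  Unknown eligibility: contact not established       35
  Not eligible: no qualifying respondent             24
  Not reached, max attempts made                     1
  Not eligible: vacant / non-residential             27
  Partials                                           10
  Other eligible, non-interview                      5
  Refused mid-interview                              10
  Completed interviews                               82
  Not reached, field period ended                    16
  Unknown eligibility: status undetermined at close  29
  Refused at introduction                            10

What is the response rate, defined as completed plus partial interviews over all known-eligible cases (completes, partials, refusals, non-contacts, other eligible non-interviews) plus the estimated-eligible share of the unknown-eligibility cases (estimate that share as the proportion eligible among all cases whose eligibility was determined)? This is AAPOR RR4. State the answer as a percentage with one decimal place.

Declined to participate = 10 + 10 = 20
Non-contacts = 16 + 1 = 17
Unknown eligibility = 35 + 29 = 64
Screened out, ineligible = 24 + 27 = 51
Numerator = 82 + 10 = 92
Determined eligible = 82 + 10 + 20 + 17 + 5 = 134
e = 134 / (134 + 51) = 134 / 185 = 0.7243
Estimated eligible among unknowns = 0.7243 × 64 = 46.36
Denom = 134 + 46.36 = 180.36
RR4 = 92 / 180.36 = 0.5101

51.0%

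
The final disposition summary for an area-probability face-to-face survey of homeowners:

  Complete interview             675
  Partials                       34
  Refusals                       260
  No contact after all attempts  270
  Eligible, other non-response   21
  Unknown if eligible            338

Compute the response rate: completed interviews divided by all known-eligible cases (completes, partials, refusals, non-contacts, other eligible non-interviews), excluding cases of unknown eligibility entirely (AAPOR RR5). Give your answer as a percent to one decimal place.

53.6%

Numerator → 675
Base → 675 + 34 + 260 + 270 + 21 = 1260
RR5 = 675 / 1260 = 0.5357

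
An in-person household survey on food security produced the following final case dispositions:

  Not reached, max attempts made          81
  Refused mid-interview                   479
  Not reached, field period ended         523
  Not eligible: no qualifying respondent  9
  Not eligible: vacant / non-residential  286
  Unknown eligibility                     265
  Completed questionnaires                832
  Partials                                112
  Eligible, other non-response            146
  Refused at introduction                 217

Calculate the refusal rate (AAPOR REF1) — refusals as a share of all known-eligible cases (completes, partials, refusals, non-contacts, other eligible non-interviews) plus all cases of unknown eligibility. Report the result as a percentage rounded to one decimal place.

26.2%

Refusal or break-off = 217 + 479 = 696
Non-contacts = 523 + 81 = 604
Out of scope = 9 + 286 = 295
Num → 696
Base → 832 + 112 + 696 + 604 + 146 + 265 = 2655
REF1 = 696 / 2655 = 0.2621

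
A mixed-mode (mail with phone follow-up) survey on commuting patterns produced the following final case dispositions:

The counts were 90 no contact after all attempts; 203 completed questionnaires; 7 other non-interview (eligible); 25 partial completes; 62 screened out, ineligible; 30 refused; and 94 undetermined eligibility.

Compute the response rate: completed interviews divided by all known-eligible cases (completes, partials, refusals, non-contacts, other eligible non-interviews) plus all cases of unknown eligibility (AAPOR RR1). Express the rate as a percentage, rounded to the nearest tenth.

Num: 203
Denominator: 203 + 25 + 30 + 90 + 7 + 94 = 449
RR1 = 203 / 449 = 0.4521

45.2%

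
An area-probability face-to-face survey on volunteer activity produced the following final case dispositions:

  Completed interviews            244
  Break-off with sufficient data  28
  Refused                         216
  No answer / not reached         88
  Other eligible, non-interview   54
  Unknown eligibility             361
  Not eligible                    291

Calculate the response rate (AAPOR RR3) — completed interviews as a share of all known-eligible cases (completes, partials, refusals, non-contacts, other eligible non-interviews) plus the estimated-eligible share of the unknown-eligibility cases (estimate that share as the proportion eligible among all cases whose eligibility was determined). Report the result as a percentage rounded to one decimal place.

27.8%

Num = 244
Known eligible = 244 + 28 + 216 + 88 + 54 = 630
e = 630 / (630 + 291) = 630 / 921 = 0.6840
e × U = 0.6840 × 361 = 246.92
Base = 630 + 246.92 = 876.92
RR3 = 244 / 876.92 = 0.2782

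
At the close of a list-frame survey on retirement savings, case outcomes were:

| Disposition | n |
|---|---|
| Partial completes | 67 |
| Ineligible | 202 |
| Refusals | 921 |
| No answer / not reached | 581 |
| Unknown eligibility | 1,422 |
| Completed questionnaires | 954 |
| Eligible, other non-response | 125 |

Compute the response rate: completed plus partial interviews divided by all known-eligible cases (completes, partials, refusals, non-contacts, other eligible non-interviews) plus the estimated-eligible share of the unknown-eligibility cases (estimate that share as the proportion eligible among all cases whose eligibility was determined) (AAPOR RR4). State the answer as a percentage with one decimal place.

25.7%

Num: 954 + 67 = 1021
Determined eligible: 954 + 67 + 921 + 581 + 125 = 2648
e = 2648 / (2648 + 202) = 2648 / 2850 = 0.9291
e × U: 0.9291 × 1422 = 1321.18
Base: 2648 + 1321.18 = 3969.18
RR4 = 1021 / 3969.18 = 0.2572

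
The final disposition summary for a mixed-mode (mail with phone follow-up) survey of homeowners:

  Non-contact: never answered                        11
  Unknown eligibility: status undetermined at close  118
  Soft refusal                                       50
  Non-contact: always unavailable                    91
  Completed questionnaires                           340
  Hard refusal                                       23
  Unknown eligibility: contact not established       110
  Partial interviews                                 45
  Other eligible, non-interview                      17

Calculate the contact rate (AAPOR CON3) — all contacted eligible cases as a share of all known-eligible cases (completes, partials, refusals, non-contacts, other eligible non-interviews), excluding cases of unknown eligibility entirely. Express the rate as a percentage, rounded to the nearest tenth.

82.3%

Refusals = 23 + 50 = 73
Never reached = 11 + 91 = 102
Unknown if eligible = 110 + 118 = 228
Top: 340 + 45 + 73 + 17 = 475
Base: 340 + 45 + 73 + 102 + 17 = 577
CON3 = 475 / 577 = 0.8232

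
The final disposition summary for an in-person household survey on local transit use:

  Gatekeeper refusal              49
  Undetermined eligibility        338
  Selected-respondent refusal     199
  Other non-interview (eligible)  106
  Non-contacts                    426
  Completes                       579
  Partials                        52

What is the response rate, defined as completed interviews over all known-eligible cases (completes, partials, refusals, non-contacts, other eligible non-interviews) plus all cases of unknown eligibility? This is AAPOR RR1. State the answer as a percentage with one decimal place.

Refused = 49 + 199 = 248
Numerator = 579
Base = 579 + 52 + 248 + 426 + 106 + 338 = 1749
RR1 = 579 / 1749 = 0.3310

33.1%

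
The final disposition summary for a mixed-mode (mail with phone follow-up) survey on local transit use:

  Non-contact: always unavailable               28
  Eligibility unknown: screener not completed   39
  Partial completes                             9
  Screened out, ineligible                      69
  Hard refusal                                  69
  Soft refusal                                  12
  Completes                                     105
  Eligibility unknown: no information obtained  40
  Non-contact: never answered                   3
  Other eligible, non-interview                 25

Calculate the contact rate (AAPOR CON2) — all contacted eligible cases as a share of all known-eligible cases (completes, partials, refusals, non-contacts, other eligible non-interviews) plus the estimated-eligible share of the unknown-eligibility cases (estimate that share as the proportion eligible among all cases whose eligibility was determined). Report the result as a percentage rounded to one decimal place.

70.3%

Refusal or break-off = 69 + 12 = 81
No answer / not reached = 3 + 28 = 31
Unknown if eligible = 39 + 40 = 79
Numerator = 105 + 9 + 81 + 25 = 220
Known eligible = 105 + 9 + 81 + 31 + 25 = 251
e = 251 / (251 + 69) = 251 / 320 = 0.7844
e × U = 0.7844 × 79 = 61.97
Denominator = 251 + 61.97 = 312.97
CON2 = 220 / 312.97 = 0.7029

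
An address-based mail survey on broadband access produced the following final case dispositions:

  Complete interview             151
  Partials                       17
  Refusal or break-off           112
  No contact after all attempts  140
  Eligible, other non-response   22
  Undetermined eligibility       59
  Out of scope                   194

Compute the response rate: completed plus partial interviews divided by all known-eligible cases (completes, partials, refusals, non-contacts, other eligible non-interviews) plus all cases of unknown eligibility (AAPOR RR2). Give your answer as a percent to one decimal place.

33.5%

Num: 151 + 17 = 168
Denom: 151 + 17 + 112 + 140 + 22 + 59 = 501
RR2 = 168 / 501 = 0.3353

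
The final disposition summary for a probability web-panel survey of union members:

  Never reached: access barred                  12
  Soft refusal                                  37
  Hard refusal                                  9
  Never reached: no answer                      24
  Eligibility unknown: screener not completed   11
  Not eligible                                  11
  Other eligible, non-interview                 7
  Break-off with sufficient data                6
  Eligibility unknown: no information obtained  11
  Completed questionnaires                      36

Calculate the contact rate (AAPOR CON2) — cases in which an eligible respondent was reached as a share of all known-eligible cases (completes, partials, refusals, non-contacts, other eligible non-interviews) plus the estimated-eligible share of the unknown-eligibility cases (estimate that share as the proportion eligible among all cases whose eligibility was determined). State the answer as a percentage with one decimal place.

62.8%

Declined to participate = 9 + 37 = 46
No contact after all attempts = 24 + 12 = 36
Eligibility not determined = 11 + 11 = 22
Top: 36 + 6 + 46 + 7 = 95
Known eligible: 36 + 6 + 46 + 36 + 7 = 131
e = 131 / (131 + 11) = 131 / 142 = 0.9225
Eligible share of unknowns: 0.9225 × 22 = 20.29
Denom: 131 + 20.29 = 151.29
CON2 = 95 / 151.29 = 0.6279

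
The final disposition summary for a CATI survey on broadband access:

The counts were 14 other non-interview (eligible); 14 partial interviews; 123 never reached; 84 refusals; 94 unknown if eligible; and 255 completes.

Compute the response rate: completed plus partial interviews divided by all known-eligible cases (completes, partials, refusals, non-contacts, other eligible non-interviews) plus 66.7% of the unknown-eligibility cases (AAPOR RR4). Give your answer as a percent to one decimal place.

Top = 255 + 14 = 269
Eligible (known) = 255 + 14 + 84 + 123 + 14 = 490
e × U = 0.6670 × 94 = 62.70
Denominator = 490 + 62.70 = 552.70
RR4 = 269 / 552.70 = 0.4867

48.7%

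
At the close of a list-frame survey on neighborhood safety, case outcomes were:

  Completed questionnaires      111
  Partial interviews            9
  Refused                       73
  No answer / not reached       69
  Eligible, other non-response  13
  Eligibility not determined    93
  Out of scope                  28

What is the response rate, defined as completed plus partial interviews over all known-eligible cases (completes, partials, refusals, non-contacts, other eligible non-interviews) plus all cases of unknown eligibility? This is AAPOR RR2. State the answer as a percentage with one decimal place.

Numerator: 111 + 9 = 120
Denom: 111 + 9 + 73 + 69 + 13 + 93 = 368
RR2 = 120 / 368 = 0.3261

32.6%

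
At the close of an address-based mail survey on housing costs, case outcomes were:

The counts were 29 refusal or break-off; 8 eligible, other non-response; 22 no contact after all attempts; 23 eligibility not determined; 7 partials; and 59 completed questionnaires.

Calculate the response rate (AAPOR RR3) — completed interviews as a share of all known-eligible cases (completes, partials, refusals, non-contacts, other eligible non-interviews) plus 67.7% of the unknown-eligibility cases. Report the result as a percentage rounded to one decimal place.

42.0%

Top = 59
Known eligible = 59 + 7 + 29 + 22 + 8 = 125
Estimated eligible among unknowns = 0.6770 × 23 = 15.57
Denom = 125 + 15.57 = 140.57
RR3 = 59 / 140.57 = 0.4197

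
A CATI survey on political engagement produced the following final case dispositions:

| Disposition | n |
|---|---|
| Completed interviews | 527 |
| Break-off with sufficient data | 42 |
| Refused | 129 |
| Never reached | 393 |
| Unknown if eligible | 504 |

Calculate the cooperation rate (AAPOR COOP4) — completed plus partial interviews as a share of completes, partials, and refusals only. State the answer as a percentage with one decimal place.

Top: 527 + 42 = 569
Denominator: 527 + 42 + 129 = 698
COOP4 = 569 / 698 = 0.8152

81.5%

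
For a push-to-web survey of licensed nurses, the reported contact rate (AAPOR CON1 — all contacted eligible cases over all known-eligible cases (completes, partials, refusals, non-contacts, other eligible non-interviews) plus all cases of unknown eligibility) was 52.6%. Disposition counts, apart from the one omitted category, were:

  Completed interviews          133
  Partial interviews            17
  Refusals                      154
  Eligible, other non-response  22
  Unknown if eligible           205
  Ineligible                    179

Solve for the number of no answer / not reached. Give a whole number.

Numerator → 133 + 17 + 154 + 22 = 326
CON1 = 326 / D = 0.526
D = 326 / 0.526 = 619.8
Remaining denominator categories sum to 531
no answer / not reached = 619.8 − 531 ≈ 89

89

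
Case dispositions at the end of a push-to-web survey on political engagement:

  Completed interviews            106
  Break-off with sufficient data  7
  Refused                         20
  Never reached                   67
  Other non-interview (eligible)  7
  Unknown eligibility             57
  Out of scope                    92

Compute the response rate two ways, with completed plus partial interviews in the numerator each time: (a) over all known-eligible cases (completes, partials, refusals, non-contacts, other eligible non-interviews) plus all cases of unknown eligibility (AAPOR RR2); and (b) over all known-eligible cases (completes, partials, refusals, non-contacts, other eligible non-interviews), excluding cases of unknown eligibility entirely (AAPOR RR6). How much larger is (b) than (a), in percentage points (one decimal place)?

Numerator: 106 + 7 = 113
Base: 106 + 7 + 20 + 67 + 7 + 57 = 264
RR2 = 113 / 264 = 0.4280
Base: 106 + 7 + 20 + 67 + 7 = 207
RR6 = 113 / 207 = 0.5459
Difference = 54.59 − 42.80 = 11.79 percentage points

11.8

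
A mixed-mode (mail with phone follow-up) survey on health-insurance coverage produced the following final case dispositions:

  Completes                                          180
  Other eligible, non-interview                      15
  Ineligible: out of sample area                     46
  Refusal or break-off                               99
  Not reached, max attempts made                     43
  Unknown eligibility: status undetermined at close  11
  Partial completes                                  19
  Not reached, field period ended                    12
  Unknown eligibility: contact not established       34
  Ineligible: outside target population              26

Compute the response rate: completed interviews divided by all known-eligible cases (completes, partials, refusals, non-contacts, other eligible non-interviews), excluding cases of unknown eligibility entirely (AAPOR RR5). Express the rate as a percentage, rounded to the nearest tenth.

Never reached = 12 + 43 = 55
Unknown eligibility = 34 + 11 = 45
Screened out, ineligible = 26 + 46 = 72
Numerator → 180
Base → 180 + 19 + 99 + 55 + 15 = 368
RR5 = 180 / 368 = 0.4891

48.9%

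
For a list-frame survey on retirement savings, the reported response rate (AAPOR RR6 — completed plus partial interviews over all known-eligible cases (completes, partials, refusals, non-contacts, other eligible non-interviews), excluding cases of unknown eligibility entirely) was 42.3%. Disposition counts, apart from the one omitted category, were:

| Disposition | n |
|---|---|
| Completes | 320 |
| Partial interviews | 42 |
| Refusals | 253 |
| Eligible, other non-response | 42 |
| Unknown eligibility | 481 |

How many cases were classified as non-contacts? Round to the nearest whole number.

Numerator: 320 + 42 = 362
RR6 = 362 / D = 0.423
D = 362 / 0.423 = 855.8
Remaining denominator categories sum to 657
non-contacts = 855.8 − 657 ≈ 199

199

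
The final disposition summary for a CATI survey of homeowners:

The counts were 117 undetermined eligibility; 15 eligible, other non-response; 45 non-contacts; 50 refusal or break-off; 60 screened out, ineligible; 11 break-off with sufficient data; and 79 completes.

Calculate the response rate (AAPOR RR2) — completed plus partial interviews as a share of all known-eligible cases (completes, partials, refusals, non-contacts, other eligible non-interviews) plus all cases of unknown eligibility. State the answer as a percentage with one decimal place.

28.4%

Num → 79 + 11 = 90
Denominator → 79 + 11 + 50 + 45 + 15 + 117 = 317
RR2 = 90 / 317 = 0.2839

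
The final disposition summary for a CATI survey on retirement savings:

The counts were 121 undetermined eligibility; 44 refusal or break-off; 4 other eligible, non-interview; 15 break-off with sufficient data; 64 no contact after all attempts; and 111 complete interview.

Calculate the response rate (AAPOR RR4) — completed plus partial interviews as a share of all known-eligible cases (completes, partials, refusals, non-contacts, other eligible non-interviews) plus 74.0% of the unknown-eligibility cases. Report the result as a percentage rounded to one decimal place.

38.5%

Top = 111 + 15 = 126
Eligible (known) = 111 + 15 + 44 + 64 + 4 = 238
e × U = 0.7400 × 121 = 89.54
Denominator = 238 + 89.54 = 327.54
RR4 = 126 / 327.54 = 0.3847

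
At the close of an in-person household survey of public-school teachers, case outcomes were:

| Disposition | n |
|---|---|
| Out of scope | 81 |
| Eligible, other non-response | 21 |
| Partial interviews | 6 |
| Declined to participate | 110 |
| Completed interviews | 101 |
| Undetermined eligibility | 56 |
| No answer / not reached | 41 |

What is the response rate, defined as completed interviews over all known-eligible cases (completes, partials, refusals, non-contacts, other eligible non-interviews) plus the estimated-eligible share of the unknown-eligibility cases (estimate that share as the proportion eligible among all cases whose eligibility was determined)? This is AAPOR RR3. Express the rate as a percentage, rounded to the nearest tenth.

31.3%

Num → 101
Known eligible → 101 + 6 + 110 + 41 + 21 = 279
e = 279 / (279 + 81) = 279 / 360 = 0.7750
Estimated eligible among unknowns → 0.7750 × 56 = 43.40
Denominator → 279 + 43.40 = 322.40
RR3 = 101 / 322.40 = 0.3133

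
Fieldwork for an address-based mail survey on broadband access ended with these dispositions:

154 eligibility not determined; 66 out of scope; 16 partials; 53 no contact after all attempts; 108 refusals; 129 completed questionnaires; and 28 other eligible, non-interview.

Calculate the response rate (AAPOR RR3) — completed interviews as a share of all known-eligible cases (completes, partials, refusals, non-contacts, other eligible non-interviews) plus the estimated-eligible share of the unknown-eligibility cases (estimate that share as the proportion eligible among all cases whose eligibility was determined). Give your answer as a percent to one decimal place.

Num → 129
Eligible (known) → 129 + 16 + 108 + 53 + 28 = 334
e = 334 / (334 + 66) = 334 / 400 = 0.8350
e × U → 0.8350 × 154 = 128.59
Denom → 334 + 128.59 = 462.59
RR3 = 129 / 462.59 = 0.2789

27.9%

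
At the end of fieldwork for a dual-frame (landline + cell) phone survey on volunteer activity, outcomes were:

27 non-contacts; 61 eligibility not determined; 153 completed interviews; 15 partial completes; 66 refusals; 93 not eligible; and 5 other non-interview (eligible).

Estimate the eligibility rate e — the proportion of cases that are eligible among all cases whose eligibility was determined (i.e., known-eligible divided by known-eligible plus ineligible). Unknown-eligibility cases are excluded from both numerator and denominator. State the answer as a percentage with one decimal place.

74.1%

Eligible (known) = 153 + 15 + 66 + 27 + 5 = 266
e = 266 / (266 + 93) = 266 / 359 = 0.7409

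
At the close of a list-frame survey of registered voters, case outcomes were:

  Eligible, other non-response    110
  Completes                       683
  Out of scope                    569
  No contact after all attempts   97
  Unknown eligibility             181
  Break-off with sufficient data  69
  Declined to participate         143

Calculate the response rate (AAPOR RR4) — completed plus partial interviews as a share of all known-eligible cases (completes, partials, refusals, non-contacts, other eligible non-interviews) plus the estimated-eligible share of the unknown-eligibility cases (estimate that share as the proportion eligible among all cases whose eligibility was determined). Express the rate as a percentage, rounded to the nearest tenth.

Num: 683 + 69 = 752
Eligible (known): 683 + 69 + 143 + 97 + 110 = 1102
e = 1102 / (1102 + 569) = 1102 / 1671 = 0.6595
e × U: 0.6595 × 181 = 119.37
Denom: 1102 + 119.37 = 1221.37
RR4 = 752 / 1221.37 = 0.6157

61.6%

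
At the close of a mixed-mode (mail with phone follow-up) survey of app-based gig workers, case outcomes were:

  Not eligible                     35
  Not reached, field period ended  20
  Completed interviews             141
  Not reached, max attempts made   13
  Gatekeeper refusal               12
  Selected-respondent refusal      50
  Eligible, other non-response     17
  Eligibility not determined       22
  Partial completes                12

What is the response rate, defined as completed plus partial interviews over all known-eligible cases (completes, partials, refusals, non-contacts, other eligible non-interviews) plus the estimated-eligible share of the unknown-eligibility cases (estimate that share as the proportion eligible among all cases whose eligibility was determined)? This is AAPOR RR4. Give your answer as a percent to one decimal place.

53.8%

Declined to participate = 12 + 50 = 62
Never reached = 20 + 13 = 33
Num: 141 + 12 = 153
Eligible (known): 141 + 12 + 62 + 33 + 17 = 265
e = 265 / (265 + 35) = 265 / 300 = 0.8833
Eligible share of unknowns: 0.8833 × 22 = 19.43
Denom: 265 + 19.43 = 284.43
RR4 = 153 / 284.43 = 0.5379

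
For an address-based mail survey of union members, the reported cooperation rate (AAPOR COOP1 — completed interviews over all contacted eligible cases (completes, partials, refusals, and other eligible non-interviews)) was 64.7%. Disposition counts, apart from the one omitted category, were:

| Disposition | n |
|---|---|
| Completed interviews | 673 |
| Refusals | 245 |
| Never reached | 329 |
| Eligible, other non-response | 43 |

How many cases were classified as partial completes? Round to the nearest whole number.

79

COOP1 = 673 / D = 0.647
D = 673 / 0.647 = 1040.2
Remaining denominator categories sum to 961
partial completes = 1040.2 − 961 ≈ 79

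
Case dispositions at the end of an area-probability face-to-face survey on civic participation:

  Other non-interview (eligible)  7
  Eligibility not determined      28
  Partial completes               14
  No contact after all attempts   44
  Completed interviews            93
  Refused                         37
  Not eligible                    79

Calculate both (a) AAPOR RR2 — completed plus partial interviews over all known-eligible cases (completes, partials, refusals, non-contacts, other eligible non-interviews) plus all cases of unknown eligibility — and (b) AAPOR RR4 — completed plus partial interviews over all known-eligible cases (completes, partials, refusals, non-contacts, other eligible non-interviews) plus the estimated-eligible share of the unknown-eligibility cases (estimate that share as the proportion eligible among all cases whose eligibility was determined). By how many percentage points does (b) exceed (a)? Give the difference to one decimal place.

Top → 93 + 14 = 107
Base → 93 + 14 + 37 + 44 + 7 + 28 = 223
RR2 = 107 / 223 = 0.4798
Eligible (known) → 93 + 14 + 37 + 44 + 7 = 195
e = 195 / (195 + 79) = 195 / 274 = 0.7117
Estimated eligible among unknowns → 0.7117 × 28 = 19.93
Base → 195 + 19.93 = 214.93
RR4 = 107 / 214.93 = 0.4978
Difference = 49.78 − 47.98 = 1.80 percentage points

1.8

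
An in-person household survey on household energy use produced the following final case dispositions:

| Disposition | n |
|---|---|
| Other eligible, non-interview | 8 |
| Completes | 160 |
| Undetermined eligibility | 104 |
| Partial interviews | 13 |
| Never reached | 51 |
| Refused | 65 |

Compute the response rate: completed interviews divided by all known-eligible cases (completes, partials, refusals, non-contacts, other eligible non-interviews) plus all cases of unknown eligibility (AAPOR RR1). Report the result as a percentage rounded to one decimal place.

Numerator → 160
Base → 160 + 13 + 65 + 51 + 8 + 104 = 401
RR1 = 160 / 401 = 0.3990

39.9%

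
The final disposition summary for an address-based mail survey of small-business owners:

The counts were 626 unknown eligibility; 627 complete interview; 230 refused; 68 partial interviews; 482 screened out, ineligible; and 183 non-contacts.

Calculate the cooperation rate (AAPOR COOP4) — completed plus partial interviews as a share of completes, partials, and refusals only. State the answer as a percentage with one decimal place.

75.1%

Numerator → 627 + 68 = 695
Base → 627 + 68 + 230 = 925
COOP4 = 695 / 925 = 0.7514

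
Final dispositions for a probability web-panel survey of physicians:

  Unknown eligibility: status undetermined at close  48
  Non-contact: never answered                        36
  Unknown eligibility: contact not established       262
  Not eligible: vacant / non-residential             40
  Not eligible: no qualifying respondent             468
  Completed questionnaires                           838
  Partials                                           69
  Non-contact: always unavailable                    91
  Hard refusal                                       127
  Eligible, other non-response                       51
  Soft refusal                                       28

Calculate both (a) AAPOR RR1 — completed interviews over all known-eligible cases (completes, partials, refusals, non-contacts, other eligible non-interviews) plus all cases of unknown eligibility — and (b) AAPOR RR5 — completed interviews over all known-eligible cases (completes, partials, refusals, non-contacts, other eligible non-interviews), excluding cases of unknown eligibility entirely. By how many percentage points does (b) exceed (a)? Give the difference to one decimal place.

Refusals = 127 + 28 = 155
Never reached = 36 + 91 = 127
Unknown eligibility = 262 + 48 = 310
Not eligible = 468 + 40 = 508
Numerator: 838
Denom: 838 + 69 + 155 + 127 + 51 + 310 = 1550
RR1 = 838 / 1550 = 0.5406
Denom: 838 + 69 + 155 + 127 + 51 = 1240
RR5 = 838 / 1240 = 0.6758
Difference = 67.58 − 54.06 = 13.52 percentage points

13.5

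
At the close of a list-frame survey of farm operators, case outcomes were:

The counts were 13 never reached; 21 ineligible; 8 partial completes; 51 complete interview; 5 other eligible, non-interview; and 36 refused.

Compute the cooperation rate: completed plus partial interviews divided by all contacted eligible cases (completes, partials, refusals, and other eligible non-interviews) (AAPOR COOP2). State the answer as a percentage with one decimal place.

Numerator = 51 + 8 = 59
Denom = 51 + 8 + 36 + 5 = 100
COOP2 = 59 / 100 = 0.5900

59.0%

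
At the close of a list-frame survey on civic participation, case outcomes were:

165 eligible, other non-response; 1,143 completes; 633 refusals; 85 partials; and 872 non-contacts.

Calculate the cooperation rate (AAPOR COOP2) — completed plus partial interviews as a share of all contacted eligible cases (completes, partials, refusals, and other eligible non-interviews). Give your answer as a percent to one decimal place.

Num → 1143 + 85 = 1228
Denom → 1143 + 85 + 633 + 165 = 2026
COOP2 = 1228 / 2026 = 0.6061

60.6%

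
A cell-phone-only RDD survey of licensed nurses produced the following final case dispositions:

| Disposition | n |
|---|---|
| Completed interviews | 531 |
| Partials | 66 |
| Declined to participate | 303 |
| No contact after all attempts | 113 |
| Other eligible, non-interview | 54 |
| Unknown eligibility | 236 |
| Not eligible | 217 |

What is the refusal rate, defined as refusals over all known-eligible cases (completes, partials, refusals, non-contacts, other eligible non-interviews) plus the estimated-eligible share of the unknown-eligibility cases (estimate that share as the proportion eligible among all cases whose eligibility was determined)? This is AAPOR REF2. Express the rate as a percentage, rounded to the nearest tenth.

24.0%

Numerator = 303
Eligible (known) = 531 + 66 + 303 + 113 + 54 = 1067
e = 1067 / (1067 + 217) = 1067 / 1284 = 0.8310
Estimated eligible among unknowns = 0.8310 × 236 = 196.12
Denom = 1067 + 196.12 = 1263.12
REF2 = 303 / 1263.12 = 0.2399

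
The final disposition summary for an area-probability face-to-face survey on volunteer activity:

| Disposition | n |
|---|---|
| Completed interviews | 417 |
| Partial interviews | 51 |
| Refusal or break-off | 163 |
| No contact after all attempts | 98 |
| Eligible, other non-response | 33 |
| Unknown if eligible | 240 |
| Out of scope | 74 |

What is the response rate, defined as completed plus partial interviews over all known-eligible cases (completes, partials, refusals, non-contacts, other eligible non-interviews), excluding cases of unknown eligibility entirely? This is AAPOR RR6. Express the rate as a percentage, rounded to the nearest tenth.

Top = 417 + 51 = 468
Base = 417 + 51 + 163 + 98 + 33 = 762
RR6 = 468 / 762 = 0.6142

61.4%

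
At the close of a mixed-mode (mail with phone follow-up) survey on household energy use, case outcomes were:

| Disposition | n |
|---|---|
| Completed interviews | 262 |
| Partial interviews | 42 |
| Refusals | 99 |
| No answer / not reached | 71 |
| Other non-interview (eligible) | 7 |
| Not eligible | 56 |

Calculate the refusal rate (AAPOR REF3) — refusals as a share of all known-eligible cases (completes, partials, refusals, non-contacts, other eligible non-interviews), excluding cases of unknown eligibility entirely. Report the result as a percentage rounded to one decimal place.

20.6%

Num → 99
Denom → 262 + 42 + 99 + 71 + 7 = 481
REF3 = 99 / 481 = 0.2058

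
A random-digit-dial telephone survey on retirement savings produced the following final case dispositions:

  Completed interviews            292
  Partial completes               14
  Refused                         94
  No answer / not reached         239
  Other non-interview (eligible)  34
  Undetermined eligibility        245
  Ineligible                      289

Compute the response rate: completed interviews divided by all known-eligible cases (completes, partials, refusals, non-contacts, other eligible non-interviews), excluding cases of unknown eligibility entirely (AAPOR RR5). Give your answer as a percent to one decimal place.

43.4%

Top → 292
Denominator → 292 + 14 + 94 + 239 + 34 = 673
RR5 = 292 / 673 = 0.4339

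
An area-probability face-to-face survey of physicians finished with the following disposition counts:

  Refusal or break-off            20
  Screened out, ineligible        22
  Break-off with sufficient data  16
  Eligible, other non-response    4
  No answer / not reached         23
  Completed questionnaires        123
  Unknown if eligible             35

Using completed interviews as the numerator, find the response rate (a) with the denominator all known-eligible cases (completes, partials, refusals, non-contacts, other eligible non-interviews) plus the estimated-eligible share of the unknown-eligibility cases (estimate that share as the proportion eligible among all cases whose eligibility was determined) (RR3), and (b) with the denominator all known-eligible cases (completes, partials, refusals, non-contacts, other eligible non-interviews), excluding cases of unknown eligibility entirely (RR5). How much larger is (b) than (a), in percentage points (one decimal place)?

Numerator: 123
Determined eligible: 123 + 16 + 20 + 23 + 4 = 186
e = 186 / (186 + 22) = 186 / 208 = 0.8942
Estimated eligible among unknowns: 0.8942 × 35 = 31.30
Denominator: 186 + 31.30 = 217.30
RR3 = 123 / 217.30 = 0.5660
Denominator: 123 + 16 + 20 + 23 + 4 = 186
RR5 = 123 / 186 = 0.6613
Difference = 66.13 − 56.60 = 9.53 percentage points

9.5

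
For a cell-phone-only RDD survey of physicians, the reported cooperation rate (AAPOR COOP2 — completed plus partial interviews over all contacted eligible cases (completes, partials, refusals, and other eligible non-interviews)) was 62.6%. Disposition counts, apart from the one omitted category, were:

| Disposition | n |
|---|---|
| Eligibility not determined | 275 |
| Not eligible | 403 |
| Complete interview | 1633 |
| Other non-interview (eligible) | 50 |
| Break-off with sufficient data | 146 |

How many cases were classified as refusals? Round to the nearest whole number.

Top = 1633 + 146 = 1779
COOP2 = 1779 / D = 0.626
D = 1779 / 0.626 = 2841.9
Rest of base = 1829
refusals = 2841.9 − 1829 ≈ 1013

1013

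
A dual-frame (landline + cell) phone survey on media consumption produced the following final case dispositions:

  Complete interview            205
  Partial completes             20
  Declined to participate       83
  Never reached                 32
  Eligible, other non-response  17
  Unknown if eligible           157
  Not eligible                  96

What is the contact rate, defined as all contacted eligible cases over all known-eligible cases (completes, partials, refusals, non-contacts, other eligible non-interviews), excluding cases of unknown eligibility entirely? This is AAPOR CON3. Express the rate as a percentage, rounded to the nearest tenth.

91.0%

Num: 205 + 20 + 83 + 17 = 325
Denom: 205 + 20 + 83 + 32 + 17 = 357
CON3 = 325 / 357 = 0.9104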